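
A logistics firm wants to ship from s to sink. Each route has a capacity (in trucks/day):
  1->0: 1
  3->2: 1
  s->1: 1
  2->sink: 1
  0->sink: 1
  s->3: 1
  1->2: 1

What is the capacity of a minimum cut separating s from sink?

2

Max flow = 2 (via 2 augmenting paths).
In the residual at optimum, the set reachable from s is {s}.
Cut edges: s->1 (cap 1), s->3 (cap 1). Sum = 2.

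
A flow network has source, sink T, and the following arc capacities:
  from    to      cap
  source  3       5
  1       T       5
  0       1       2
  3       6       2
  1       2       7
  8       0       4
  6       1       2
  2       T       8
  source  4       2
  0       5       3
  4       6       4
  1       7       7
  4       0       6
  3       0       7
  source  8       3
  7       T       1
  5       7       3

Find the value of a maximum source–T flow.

5

Augment source→4→6→1→T: bottleneck 2. Total 2.
Augment source→8→0→1→T: bottleneck 2. Total 4.
Augment source→8→0→5→7→T: bottleneck 1. Total 5.
No augmenting path remains in the residual graph.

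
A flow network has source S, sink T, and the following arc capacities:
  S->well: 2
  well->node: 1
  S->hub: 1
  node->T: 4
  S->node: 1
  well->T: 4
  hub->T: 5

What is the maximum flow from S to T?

4

Augment S->well->T: bottleneck 2. Total 2.
Augment S->node->T: bottleneck 1. Total 3.
Augment S->hub->T: bottleneck 1. Total 4.
No augmenting path remains in the residual graph.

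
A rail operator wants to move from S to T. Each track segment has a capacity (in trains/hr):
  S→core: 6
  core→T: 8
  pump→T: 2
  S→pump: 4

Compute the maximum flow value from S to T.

8

Augment S→pump→T: bottleneck 2. Total 2.
Augment S→core→T: bottleneck 6. Total 8.
No augmenting path remains in the residual graph.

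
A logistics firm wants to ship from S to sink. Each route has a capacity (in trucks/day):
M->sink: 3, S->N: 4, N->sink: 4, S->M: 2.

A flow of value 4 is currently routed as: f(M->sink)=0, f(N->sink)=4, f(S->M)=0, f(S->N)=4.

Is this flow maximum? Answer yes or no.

No

Residual path S->M->sink has bottleneck 2 > 0.
Pushing 2 along it raises the flow to 6, so the given flow is not maximum.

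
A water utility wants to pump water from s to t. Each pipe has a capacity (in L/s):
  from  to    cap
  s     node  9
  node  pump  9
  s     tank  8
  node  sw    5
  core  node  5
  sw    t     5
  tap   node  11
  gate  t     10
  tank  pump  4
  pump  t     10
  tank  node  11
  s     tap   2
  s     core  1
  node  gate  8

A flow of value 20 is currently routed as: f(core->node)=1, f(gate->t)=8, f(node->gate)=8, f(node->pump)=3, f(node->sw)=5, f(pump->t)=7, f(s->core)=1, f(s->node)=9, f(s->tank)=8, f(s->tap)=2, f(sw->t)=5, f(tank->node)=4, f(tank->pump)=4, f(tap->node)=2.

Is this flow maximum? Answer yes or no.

Yes

Residual reachable from s: {s}; t is not reachable.
Saturated cut: s->tank, s->tap, s->core, s->node with total capacity 20 = current flow value. Flow is maximum.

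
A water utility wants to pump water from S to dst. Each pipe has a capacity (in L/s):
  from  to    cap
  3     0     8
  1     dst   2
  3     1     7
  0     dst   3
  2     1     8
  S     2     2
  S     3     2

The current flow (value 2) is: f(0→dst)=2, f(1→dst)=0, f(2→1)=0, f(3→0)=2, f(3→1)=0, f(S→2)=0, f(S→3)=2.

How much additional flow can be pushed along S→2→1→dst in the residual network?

Residual capacities along the path: S→2: 2, 2→1: 8, 1→dst: 2.
Minimum is 2.

2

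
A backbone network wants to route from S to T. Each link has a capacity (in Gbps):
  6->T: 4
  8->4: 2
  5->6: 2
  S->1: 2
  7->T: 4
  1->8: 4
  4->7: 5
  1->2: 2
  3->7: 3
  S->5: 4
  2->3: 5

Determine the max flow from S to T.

4

Augment S->5->6->T: bottleneck 2. Total 2.
Augment S->1->2->3->7->T: bottleneck 2. Total 4.
No augmenting path remains in the residual graph.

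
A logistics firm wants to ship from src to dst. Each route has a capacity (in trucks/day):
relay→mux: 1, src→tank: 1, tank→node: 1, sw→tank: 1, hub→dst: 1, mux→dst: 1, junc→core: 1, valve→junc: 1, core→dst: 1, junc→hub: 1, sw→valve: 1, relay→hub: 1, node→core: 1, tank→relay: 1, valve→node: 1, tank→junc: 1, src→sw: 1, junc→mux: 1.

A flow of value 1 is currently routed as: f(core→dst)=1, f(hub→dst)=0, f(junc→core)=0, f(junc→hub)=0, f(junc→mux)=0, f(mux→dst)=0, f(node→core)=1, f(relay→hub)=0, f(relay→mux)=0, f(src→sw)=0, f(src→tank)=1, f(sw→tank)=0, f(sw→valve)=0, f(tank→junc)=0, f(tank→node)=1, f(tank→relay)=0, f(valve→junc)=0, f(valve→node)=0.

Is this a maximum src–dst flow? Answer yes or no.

Residual path src→sw→valve→junc→mux→dst has bottleneck 1 > 0.
Pushing 1 along it raises the flow to 2, so the given flow is not maximum.

No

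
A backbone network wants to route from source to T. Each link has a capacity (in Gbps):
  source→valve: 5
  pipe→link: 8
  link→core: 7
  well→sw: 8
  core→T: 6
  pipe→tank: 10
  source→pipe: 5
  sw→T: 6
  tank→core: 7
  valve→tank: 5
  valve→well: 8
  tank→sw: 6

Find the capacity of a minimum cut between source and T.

Max flow = 10 (via 3 augmenting paths).
In the residual at optimum, the set reachable from source is {source}.
Cut edges: source→valve (cap 5), source→pipe (cap 5). Sum = 10.

10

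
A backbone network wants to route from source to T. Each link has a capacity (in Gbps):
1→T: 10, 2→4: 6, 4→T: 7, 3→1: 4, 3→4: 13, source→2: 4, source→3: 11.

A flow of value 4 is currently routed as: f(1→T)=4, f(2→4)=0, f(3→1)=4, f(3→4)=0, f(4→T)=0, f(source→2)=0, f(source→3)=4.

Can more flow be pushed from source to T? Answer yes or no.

Yes

Residual path source→3→4→T has bottleneck 7 > 0.
Pushing 7 along it raises the flow to 11, so the given flow is not maximum.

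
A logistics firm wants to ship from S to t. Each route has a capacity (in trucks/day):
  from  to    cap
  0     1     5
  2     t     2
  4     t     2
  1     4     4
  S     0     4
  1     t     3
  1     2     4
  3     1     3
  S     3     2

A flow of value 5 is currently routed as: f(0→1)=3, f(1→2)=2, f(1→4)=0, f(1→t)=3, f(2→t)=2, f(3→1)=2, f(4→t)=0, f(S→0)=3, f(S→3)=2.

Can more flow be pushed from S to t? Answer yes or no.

Residual path S→0→1→4→t has bottleneck 1 > 0.
Pushing 1 along it raises the flow to 6, so the given flow is not maximum.

Yes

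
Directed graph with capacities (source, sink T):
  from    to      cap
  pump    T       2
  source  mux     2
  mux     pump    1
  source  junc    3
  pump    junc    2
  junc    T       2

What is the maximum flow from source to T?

Augment source→junc→T: bottleneck 2. Total 2.
Augment source→mux→pump→T: bottleneck 1. Total 3.
No augmenting path remains in the residual graph.

3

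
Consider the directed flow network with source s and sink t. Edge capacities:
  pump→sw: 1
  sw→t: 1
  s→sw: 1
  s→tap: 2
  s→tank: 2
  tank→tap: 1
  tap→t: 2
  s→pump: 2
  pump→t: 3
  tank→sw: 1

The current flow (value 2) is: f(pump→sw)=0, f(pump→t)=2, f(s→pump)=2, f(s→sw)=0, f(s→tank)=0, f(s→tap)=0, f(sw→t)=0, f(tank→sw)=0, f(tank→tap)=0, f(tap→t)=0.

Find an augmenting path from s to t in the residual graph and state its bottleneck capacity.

Residual along s→tap→t: s→tap: 2, tap→t: 2.
Bottleneck = min = 2.

s→tap→t, bottleneck 2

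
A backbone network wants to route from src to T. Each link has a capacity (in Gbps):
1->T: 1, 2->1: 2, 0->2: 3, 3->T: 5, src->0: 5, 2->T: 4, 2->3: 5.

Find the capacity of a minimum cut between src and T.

3

Max flow = 3 (via 1 augmenting path).
In the residual at optimum, the set reachable from src is {0, src}.
Cut edges: 0->2 (cap 3). Sum = 3.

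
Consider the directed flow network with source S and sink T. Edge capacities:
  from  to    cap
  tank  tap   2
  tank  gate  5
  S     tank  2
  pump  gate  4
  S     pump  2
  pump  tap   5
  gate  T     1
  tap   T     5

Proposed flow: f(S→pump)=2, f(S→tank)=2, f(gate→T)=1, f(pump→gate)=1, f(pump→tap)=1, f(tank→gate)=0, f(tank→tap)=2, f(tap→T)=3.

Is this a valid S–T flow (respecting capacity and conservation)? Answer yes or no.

Every edge has 0 ≤ f(e) ≤ cap(e).
At each intermediate node, inflow equals outflow.

Yes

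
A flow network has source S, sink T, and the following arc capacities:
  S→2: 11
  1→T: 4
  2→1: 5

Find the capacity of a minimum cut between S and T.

Max flow = 4 (via 1 augmenting path).
In the residual at optimum, the set reachable from S is {1, 2, S}.
Cut edges: 1→T (cap 4). Sum = 4.

4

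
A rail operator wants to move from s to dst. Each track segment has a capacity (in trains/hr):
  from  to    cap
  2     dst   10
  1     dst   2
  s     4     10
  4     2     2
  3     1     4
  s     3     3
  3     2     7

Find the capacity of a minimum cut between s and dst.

5

Max flow = 5 (via 3 augmenting paths).
In the residual at optimum, the set reachable from s is {4, s}.
Cut edges: s→3 (cap 3), 4→2 (cap 2). Sum = 5.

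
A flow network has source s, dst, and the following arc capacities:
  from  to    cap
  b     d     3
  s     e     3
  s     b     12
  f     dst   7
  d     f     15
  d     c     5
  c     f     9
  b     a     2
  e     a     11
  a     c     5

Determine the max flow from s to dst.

7

Augment s→b→d→f→dst: bottleneck 3. Total 3.
Augment s→e→a→c→f→dst: bottleneck 3. Total 6.
Augment s→b→a→c→f→dst: bottleneck 1. Total 7.
No augmenting path remains in the residual graph.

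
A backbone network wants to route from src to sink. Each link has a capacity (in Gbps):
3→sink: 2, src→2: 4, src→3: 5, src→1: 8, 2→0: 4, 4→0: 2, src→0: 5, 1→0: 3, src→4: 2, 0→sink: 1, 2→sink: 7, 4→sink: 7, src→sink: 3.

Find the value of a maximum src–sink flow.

12

Augment src→sink: bottleneck 3. Total 3.
Augment src→3→sink: bottleneck 2. Total 5.
Augment src→2→sink: bottleneck 4. Total 9.
Augment src→4→sink: bottleneck 2. Total 11.
Augment src→0→sink: bottleneck 1. Total 12.
No augmenting path remains in the residual graph.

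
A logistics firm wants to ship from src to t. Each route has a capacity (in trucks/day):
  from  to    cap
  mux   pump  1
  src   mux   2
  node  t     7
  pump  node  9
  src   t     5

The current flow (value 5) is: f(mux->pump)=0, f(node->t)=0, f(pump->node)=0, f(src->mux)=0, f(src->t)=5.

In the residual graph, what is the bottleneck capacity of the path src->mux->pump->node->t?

Residual capacities along the path: src->mux: 2, mux->pump: 1, pump->node: 9, node->t: 7.
Minimum is 1.

1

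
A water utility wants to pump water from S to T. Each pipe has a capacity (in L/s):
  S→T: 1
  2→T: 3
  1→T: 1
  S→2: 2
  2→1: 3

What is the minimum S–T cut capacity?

3

Max flow = 3 (via 2 augmenting paths).
In the residual at optimum, the set reachable from S is {S}.
Cut edges: S→2 (cap 2), S→T (cap 1). Sum = 3.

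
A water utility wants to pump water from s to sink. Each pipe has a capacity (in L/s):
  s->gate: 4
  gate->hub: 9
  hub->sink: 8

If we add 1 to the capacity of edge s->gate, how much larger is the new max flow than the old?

Original max flow = 4.
After raising cap(s->gate), augmenting paths through that edge carry 1 more unit.
New max flow = 5. Increase = 1.

1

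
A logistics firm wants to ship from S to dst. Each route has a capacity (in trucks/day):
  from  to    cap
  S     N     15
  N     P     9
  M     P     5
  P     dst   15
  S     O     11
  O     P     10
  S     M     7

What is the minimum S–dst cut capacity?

Max flow = 15 (via 3 augmenting paths).
In the residual at optimum, the set reachable from S is {M, N, O, P, S}.
Cut edges: P→dst (cap 15). Sum = 15.

15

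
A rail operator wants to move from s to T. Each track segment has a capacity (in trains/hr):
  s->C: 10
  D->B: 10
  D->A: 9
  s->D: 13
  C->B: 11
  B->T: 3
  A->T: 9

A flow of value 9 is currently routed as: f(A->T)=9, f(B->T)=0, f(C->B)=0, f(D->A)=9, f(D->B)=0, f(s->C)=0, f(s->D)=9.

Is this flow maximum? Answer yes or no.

Residual path s->D->B->T has bottleneck 3 > 0.
Pushing 3 along it raises the flow to 12, so the given flow is not maximum.

No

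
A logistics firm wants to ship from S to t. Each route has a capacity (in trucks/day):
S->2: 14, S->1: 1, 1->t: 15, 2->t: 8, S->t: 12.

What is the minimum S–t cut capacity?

21

Max flow = 21 (via 3 augmenting paths).
In the residual at optimum, the set reachable from S is {2, S}.
Cut edges: S->1 (cap 1), S->t (cap 12), 2->t (cap 8). Sum = 21.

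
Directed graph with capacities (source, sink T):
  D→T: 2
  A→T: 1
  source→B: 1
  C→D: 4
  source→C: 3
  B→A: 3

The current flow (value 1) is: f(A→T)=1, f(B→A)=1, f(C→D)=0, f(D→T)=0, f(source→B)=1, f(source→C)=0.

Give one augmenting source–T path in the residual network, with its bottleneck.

Residual along source→C→D→T: source→C: 3, C→D: 4, D→T: 2.
Bottleneck = min = 2.

source→C→D→T, bottleneck 2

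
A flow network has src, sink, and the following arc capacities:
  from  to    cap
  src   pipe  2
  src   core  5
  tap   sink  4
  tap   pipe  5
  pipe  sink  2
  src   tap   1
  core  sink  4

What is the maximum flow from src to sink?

7

Augment src→core→sink: bottleneck 4. Total 4.
Augment src→tap→sink: bottleneck 1. Total 5.
Augment src→pipe→sink: bottleneck 2. Total 7.
No augmenting path remains in the residual graph.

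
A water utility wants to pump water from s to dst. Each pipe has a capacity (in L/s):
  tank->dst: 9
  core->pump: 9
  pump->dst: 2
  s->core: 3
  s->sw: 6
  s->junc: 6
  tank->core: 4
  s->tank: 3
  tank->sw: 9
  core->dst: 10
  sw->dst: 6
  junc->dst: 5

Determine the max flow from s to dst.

17

Augment s->tank->dst: bottleneck 3. Total 3.
Augment s->junc->dst: bottleneck 5. Total 8.
Augment s->core->dst: bottleneck 3. Total 11.
Augment s->sw->dst: bottleneck 6. Total 17.
No augmenting path remains in the residual graph.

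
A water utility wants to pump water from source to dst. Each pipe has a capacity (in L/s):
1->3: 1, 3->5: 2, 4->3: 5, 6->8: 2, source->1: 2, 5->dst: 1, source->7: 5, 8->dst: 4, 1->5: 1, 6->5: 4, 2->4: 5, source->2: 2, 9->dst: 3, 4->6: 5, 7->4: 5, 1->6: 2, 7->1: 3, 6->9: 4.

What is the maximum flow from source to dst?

Augment source->1->5->dst: bottleneck 1. Total 1.
Augment source->1->6->9->dst: bottleneck 1. Total 2.
Augment source->2->4->6->9->dst: bottleneck 2. Total 4.
Augment source->7->1->6->8->dst: bottleneck 1. Total 5.
Augment source->7->4->6->8->dst: bottleneck 1. Total 6.
No augmenting path remains in the residual graph.

6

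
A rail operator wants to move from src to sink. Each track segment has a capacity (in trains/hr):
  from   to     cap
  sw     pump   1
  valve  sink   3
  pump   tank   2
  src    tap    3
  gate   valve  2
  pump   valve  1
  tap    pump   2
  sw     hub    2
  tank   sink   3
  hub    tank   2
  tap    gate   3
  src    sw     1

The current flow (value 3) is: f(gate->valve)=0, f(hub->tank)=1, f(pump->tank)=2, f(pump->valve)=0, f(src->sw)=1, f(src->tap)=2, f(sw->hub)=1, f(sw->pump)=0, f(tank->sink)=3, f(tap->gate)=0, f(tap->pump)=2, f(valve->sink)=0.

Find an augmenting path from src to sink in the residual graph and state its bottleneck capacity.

src->tap->gate->valve->sink, bottleneck 1

Residual along src->tap->gate->valve->sink: src->tap: 1, tap->gate: 3, gate->valve: 2, valve->sink: 3.
Bottleneck = min = 1.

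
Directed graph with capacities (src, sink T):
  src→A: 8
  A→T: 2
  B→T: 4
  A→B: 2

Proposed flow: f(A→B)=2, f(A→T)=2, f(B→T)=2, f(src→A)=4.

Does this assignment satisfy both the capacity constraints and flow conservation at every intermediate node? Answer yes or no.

Every edge has 0 ≤ f(e) ≤ cap(e).
At each intermediate node, inflow equals outflow.

Yes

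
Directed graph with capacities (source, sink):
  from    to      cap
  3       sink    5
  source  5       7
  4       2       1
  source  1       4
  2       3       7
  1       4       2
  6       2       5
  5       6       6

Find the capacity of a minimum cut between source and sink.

Max flow = 5 (via 2 augmenting paths).
In the residual at optimum, the set reachable from source is {1, 2, 3, 4, 5, 6, source}.
Cut edges: 3→sink (cap 5). Sum = 5.

5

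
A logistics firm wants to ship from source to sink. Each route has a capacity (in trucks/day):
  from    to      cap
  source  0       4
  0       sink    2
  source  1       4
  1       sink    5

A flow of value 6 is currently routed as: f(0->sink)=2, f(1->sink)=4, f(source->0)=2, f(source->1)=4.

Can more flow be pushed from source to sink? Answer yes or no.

No

Residual reachable from source: {0, source}; sink is not reachable.
Saturated cut: source->1, 0->sink with total capacity 6 = current flow value. Flow is maximum.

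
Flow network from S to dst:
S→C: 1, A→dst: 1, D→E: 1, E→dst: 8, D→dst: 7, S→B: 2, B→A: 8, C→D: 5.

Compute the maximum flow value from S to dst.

Augment S→C→D→dst: bottleneck 1. Total 1.
Augment S→B→A→dst: bottleneck 1. Total 2.
No augmenting path remains in the residual graph.

2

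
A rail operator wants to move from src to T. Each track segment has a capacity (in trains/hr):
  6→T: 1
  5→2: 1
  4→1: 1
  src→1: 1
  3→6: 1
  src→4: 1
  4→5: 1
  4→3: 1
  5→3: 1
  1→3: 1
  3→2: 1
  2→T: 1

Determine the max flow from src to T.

2

Augment src→4→5→2→T: bottleneck 1. Total 1.
Augment src→1→3→6→T: bottleneck 1. Total 2.
No augmenting path remains in the residual graph.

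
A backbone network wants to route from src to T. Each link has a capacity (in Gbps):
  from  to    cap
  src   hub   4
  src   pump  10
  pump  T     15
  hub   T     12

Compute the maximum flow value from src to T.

Augment src->hub->T: bottleneck 4. Total 4.
Augment src->pump->T: bottleneck 10. Total 14.
No augmenting path remains in the residual graph.

14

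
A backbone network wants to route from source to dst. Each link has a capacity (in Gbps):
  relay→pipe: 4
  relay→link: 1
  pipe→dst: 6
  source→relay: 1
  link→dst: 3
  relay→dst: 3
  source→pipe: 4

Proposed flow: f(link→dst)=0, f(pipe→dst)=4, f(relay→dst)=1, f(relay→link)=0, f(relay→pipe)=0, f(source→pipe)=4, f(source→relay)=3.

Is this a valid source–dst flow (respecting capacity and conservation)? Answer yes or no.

No

Capacity violated on source→relay: flow 3 > capacity 1.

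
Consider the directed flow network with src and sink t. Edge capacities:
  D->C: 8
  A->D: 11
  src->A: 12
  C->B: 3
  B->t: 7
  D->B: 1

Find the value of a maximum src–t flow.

Augment src->A->D->B->t: bottleneck 1. Total 1.
Augment src->A->D->C->B->t: bottleneck 3. Total 4.
No augmenting path remains in the residual graph.

4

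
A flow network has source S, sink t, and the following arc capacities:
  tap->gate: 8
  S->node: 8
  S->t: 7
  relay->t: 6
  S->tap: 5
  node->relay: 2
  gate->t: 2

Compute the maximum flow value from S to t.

Augment S->t: bottleneck 7. Total 7.
Augment S->node->relay->t: bottleneck 2. Total 9.
Augment S->tap->gate->t: bottleneck 2. Total 11.
No augmenting path remains in the residual graph.

11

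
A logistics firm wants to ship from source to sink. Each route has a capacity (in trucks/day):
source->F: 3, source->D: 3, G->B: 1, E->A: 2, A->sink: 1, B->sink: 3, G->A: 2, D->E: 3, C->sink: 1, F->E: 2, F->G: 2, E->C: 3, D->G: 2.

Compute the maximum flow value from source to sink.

3

Augment source->D->E->C->sink: bottleneck 1. Total 1.
Augment source->D->E->A->sink: bottleneck 1. Total 2.
Augment source->D->G->B->sink: bottleneck 1. Total 3.
No augmenting path remains in the residual graph.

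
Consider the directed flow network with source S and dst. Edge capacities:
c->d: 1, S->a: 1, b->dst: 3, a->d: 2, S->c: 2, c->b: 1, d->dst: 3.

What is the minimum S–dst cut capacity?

Max flow = 3 (via 3 augmenting paths).
In the residual at optimum, the set reachable from S is {S}.
Cut edges: S->c (cap 2), S->a (cap 1). Sum = 3.

3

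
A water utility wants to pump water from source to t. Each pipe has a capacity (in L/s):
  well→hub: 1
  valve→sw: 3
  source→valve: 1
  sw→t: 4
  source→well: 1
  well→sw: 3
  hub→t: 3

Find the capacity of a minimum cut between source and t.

2

Max flow = 2 (via 2 augmenting paths).
In the residual at optimum, the set reachable from source is {source}.
Cut edges: source→well (cap 1), source→valve (cap 1). Sum = 2.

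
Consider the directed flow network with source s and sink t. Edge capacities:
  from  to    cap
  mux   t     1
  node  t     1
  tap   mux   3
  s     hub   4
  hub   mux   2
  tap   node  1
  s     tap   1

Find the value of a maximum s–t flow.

2

Augment s->tap->node->t: bottleneck 1. Total 1.
Augment s->hub->mux->t: bottleneck 1. Total 2.
No augmenting path remains in the residual graph.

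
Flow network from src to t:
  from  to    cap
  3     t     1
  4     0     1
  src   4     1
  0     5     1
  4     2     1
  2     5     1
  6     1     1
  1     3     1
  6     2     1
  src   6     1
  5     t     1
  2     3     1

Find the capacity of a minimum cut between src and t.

2

Max flow = 2 (via 2 augmenting paths).
In the residual at optimum, the set reachable from src is {src}.
Cut edges: src→6 (cap 1), src→4 (cap 1). Sum = 2.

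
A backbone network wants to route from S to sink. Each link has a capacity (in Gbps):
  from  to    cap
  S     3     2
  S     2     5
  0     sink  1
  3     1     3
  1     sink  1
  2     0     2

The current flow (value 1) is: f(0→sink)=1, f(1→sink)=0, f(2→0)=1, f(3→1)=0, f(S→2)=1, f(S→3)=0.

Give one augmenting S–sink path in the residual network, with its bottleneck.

Residual along S→3→1→sink: S→3: 2, 3→1: 3, 1→sink: 1.
Bottleneck = min = 1.

S→3→1→sink, bottleneck 1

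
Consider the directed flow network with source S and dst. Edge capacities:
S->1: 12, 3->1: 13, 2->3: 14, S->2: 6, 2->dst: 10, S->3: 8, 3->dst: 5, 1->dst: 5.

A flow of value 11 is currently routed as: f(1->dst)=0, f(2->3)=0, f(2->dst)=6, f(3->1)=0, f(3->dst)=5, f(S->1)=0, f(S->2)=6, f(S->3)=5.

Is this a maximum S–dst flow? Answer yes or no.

Residual path S->1->dst has bottleneck 5 > 0.
Pushing 5 along it raises the flow to 16, so the given flow is not maximum.

No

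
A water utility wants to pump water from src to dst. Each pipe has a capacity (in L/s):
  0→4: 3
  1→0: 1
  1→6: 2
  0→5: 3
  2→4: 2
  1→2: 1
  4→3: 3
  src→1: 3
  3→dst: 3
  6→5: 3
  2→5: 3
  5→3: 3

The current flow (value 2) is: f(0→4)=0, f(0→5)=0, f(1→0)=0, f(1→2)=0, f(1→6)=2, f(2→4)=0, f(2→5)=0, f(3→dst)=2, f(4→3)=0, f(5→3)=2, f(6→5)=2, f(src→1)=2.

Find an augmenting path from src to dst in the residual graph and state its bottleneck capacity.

Residual along src→1→2→5→3→dst: src→1: 1, 1→2: 1, 2→5: 3, 5→3: 1, 3→dst: 1.
Bottleneck = min = 1.

src→1→2→5→3→dst, bottleneck 1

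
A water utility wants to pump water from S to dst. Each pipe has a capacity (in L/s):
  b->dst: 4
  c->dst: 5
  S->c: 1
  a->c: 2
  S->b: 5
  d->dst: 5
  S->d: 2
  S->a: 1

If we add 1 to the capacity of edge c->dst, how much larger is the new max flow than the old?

Original max flow = 8.
Edge c->dst does not cross the min cut (source side {S, b}), so extra capacity there cannot help.
New max flow = 8. Increase = 0.

0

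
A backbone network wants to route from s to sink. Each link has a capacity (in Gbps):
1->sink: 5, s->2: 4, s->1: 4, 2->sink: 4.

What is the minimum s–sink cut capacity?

8

Max flow = 8 (via 2 augmenting paths).
In the residual at optimum, the set reachable from s is {s}.
Cut edges: s->2 (cap 4), s->1 (cap 4). Sum = 8.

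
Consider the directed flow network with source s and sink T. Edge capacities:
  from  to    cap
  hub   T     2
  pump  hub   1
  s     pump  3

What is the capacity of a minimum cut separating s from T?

1

Max flow = 1 (via 1 augmenting path).
In the residual at optimum, the set reachable from s is {pump, s}.
Cut edges: pump→hub (cap 1). Sum = 1.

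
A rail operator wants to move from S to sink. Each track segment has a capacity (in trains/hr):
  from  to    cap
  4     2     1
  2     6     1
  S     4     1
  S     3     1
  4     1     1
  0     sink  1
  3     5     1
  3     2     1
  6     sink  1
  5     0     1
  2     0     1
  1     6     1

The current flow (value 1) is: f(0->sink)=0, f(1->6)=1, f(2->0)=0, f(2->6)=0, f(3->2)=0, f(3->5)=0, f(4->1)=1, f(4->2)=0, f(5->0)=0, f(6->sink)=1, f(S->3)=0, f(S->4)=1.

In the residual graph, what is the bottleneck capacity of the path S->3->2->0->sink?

1

Residual capacities along the path: S->3: 1, 3->2: 1, 2->0: 1, 0->sink: 1.
Minimum is 1.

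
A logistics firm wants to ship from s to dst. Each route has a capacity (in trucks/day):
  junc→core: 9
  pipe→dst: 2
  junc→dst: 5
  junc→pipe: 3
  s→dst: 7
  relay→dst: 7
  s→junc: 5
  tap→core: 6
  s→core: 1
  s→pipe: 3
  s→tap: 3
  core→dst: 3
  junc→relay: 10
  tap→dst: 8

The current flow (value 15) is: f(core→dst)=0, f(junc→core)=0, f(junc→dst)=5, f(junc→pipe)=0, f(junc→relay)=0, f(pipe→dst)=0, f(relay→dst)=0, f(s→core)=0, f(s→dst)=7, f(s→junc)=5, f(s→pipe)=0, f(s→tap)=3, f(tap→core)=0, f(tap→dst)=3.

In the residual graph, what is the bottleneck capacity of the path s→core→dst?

1

Residual capacities along the path: s→core: 1, core→dst: 3.
Minimum is 1.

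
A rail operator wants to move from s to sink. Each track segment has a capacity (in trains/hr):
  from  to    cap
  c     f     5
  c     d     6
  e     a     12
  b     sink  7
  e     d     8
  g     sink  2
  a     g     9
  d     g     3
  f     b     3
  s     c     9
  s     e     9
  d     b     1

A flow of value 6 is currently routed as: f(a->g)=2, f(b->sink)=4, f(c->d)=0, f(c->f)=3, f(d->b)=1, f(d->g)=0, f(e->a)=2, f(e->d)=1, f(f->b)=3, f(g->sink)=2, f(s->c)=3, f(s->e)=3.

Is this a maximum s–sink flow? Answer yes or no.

Residual reachable from s: {a, c, d, e, f, g, s}; sink is not reachable.
Saturated cut: d->b, g->sink, f->b with total capacity 6 = current flow value. Flow is maximum.

Yes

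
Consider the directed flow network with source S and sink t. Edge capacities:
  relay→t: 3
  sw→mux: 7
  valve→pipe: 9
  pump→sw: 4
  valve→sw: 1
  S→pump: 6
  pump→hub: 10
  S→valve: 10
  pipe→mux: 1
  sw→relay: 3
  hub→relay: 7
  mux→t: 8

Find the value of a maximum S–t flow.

Augment S→valve→pipe→mux→t: bottleneck 1. Total 1.
Augment S→valve→sw→mux→t: bottleneck 1. Total 2.
Augment S→pump→sw→mux→t: bottleneck 4. Total 6.
Augment S→pump→hub→relay→t: bottleneck 2. Total 8.
No augmenting path remains in the residual graph.

8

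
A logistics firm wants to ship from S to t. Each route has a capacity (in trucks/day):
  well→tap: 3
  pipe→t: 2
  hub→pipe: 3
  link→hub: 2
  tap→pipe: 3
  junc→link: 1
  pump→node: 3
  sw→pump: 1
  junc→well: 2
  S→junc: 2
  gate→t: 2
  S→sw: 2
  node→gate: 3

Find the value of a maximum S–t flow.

Augment S→junc→well→tap→pipe→t: bottleneck 2. Total 2.
Augment S→sw→pump→node→gate→t: bottleneck 1. Total 3.
No augmenting path remains in the residual graph.

3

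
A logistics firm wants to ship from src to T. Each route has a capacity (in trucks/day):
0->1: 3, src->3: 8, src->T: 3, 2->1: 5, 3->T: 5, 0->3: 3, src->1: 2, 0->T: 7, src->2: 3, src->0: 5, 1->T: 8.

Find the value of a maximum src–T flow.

18

Augment src->T: bottleneck 3. Total 3.
Augment src->0->T: bottleneck 5. Total 8.
Augment src->1->T: bottleneck 2. Total 10.
Augment src->3->T: bottleneck 5. Total 15.
Augment src->2->1->T: bottleneck 3. Total 18.
No augmenting path remains in the residual graph.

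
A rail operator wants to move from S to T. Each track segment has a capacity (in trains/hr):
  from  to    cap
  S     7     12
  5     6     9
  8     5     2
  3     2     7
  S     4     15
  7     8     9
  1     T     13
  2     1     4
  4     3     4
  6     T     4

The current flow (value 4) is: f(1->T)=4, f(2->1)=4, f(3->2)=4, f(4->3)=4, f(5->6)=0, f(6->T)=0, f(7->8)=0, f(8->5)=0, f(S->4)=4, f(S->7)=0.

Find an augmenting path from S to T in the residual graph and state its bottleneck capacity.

Residual along S->7->8->5->6->T: S->7: 12, 7->8: 9, 8->5: 2, 5->6: 9, 6->T: 4.
Bottleneck = min = 2.

S->7->8->5->6->T, bottleneck 2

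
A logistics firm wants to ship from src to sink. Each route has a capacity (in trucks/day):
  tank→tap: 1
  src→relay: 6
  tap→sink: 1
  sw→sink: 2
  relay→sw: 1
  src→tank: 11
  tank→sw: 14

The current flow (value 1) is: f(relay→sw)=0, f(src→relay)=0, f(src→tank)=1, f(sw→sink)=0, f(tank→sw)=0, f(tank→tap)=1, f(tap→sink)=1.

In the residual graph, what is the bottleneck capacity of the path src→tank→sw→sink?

2

Residual capacities along the path: src→tank: 10, tank→sw: 14, sw→sink: 2.
Minimum is 2.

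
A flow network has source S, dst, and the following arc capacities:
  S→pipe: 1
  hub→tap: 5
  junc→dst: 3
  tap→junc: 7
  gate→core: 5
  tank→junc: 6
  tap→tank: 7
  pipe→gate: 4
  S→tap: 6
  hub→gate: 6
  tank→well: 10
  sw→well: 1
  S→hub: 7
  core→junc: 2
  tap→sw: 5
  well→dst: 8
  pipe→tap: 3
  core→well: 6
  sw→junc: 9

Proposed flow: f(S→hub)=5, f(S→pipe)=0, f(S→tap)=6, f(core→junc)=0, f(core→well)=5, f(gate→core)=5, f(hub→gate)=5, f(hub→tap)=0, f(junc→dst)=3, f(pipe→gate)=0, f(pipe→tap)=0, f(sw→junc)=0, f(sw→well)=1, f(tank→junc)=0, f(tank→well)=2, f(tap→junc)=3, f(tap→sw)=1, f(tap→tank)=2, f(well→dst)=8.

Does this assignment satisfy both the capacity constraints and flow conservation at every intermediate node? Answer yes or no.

Every edge has 0 ≤ f(e) ≤ cap(e).
At each intermediate node, inflow equals outflow.

Yes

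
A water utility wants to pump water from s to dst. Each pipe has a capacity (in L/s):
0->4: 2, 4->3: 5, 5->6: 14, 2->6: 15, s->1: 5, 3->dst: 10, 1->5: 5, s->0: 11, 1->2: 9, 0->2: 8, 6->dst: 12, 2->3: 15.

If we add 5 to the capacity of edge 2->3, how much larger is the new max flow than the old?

Original max flow = 15.
Edge 2->3 does not cross the min cut (source side {0, s}), so extra capacity there cannot help.
New max flow = 15. Increase = 0.

0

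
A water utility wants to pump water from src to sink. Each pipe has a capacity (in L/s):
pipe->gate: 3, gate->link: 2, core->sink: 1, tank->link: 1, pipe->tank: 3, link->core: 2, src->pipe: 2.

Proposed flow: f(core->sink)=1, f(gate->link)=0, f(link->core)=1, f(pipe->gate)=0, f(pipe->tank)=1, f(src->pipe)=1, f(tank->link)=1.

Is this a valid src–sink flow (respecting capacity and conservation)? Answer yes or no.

Yes

Every edge has 0 ≤ f(e) ≤ cap(e).
At each intermediate node, inflow equals outflow.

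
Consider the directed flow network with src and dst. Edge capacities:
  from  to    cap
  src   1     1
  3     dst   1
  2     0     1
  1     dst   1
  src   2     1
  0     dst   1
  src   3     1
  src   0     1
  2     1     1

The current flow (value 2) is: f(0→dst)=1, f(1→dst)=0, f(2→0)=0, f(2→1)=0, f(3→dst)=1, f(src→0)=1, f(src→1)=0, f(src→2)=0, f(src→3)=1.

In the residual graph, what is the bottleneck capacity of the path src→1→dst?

1

Residual capacities along the path: src→1: 1, 1→dst: 1.
Minimum is 1.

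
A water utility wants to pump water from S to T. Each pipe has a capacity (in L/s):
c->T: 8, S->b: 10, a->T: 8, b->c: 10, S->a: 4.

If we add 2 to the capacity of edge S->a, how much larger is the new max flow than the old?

2

Original max flow = 12.
After raising cap(S->a), augmenting paths through that edge carry 2 more units.
New max flow = 14. Increase = 2.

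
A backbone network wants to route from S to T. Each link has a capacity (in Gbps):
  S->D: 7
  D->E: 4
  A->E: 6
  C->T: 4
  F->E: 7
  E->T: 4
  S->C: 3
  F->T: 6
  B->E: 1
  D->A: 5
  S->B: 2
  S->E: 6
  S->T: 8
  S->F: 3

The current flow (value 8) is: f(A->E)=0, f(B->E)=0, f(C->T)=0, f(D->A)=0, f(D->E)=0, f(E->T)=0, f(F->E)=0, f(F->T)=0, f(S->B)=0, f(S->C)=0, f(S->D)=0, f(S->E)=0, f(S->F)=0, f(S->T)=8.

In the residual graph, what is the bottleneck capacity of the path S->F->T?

3

Residual capacities along the path: S->F: 3, F->T: 6.
Minimum is 3.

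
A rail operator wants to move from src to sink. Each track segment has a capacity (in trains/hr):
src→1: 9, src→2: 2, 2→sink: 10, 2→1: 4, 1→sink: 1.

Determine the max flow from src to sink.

3

Augment src→2→sink: bottleneck 2. Total 2.
Augment src→1→sink: bottleneck 1. Total 3.
No augmenting path remains in the residual graph.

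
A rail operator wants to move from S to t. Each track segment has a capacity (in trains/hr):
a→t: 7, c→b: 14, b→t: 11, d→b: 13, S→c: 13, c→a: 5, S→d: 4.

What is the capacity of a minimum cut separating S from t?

16

Max flow = 16 (via 3 augmenting paths).
In the residual at optimum, the set reachable from S is {S, b, c, d}.
Cut edges: c→a (cap 5), b→t (cap 11). Sum = 16.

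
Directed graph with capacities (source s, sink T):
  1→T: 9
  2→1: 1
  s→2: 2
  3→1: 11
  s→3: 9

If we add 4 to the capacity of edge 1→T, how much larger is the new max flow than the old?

1

Original max flow = 9.
After raising cap(1→T), augmenting paths through that edge carry 1 more unit.
New max flow = 10. Increase = 1.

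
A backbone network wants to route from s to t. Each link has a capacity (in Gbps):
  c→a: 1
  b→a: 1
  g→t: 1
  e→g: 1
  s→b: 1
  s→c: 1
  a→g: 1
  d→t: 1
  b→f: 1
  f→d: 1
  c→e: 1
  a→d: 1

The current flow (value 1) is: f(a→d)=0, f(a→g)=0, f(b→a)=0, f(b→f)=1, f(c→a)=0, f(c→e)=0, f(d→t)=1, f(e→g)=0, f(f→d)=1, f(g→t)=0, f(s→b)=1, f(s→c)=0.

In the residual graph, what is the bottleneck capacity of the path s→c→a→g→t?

Residual capacities along the path: s→c: 1, c→a: 1, a→g: 1, g→t: 1.
Minimum is 1.

1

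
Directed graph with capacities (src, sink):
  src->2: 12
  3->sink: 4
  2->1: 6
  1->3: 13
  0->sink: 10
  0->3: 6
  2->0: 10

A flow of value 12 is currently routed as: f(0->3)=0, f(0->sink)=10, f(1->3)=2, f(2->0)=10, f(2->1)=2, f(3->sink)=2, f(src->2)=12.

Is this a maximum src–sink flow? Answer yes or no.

Yes

Residual reachable from src: {src}; sink is not reachable.
Saturated cut: src->2 with total capacity 12 = current flow value. Flow is maximum.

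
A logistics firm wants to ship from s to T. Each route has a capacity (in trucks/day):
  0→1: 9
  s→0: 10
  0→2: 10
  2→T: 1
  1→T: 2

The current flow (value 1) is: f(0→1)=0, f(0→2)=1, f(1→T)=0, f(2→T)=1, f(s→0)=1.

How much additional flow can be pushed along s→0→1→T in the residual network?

2

Residual capacities along the path: s→0: 9, 0→1: 9, 1→T: 2.
Minimum is 2.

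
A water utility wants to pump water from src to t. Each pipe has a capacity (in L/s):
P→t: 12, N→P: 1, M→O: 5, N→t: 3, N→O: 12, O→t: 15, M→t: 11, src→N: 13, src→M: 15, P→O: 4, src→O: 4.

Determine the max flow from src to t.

30

Augment src→M→t: bottleneck 11. Total 11.
Augment src→N→t: bottleneck 3. Total 14.
Augment src→O→t: bottleneck 4. Total 18.
Augment src→M→O→t: bottleneck 4. Total 22.
Augment src→N→P→t: bottleneck 1. Total 23.
Augment src→N→O→t: bottleneck 7. Total 30.
No augmenting path remains in the residual graph.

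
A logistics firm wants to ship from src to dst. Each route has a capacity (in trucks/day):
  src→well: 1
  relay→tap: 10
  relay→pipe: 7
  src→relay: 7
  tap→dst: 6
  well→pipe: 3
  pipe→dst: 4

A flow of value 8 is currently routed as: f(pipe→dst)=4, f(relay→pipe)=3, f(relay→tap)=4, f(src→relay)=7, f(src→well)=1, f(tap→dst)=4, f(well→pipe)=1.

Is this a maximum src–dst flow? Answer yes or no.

Yes

Residual reachable from src: {src}; dst is not reachable.
Saturated cut: src→well, src→relay with total capacity 8 = current flow value. Flow is maximum.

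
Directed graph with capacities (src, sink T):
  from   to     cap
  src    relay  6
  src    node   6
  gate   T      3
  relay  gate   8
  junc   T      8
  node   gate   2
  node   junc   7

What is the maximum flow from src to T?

9

Augment src->relay->gate->T: bottleneck 3. Total 3.
Augment src->node->junc->T: bottleneck 6. Total 9.
No augmenting path remains in the residual graph.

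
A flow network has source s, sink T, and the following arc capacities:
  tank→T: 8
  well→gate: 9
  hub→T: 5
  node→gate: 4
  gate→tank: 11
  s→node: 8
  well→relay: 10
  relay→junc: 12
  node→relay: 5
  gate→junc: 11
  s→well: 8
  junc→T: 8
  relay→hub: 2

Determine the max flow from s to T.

16

Augment s→well→relay→junc→T: bottleneck 8. Total 8.
Augment s→node→gate→tank→T: bottleneck 4. Total 12.
Augment s→node→relay→hub→T: bottleneck 2. Total 14.
Augment s→node→relay→well→gate→tank→T: bottleneck 2. Total 16.
No augmenting path remains in the residual graph.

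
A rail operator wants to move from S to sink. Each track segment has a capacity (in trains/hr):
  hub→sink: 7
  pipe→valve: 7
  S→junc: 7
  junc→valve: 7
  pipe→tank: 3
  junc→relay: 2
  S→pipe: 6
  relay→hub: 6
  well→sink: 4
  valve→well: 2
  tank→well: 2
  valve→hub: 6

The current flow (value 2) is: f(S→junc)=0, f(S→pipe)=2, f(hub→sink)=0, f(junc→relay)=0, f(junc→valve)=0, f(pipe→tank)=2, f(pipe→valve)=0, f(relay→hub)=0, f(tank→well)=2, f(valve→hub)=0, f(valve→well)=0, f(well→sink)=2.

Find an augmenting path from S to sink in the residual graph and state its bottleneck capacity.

Residual along S→pipe→valve→well→sink: S→pipe: 4, pipe→valve: 7, valve→well: 2, well→sink: 2.
Bottleneck = min = 2.

S→pipe→valve→well→sink, bottleneck 2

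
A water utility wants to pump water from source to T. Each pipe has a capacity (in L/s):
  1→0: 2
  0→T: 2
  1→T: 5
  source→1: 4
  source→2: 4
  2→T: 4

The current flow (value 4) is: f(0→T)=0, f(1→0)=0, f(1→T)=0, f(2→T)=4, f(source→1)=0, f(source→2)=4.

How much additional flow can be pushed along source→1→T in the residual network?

Residual capacities along the path: source→1: 4, 1→T: 5.
Minimum is 4.

4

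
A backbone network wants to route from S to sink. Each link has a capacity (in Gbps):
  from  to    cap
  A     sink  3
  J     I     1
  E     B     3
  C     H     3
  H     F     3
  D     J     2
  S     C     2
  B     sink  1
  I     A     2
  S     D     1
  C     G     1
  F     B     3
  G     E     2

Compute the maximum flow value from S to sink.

2

Augment S→C→G→E→B→sink: bottleneck 1. Total 1.
Augment S→D→J→I→A→sink: bottleneck 1. Total 2.
No augmenting path remains in the residual graph.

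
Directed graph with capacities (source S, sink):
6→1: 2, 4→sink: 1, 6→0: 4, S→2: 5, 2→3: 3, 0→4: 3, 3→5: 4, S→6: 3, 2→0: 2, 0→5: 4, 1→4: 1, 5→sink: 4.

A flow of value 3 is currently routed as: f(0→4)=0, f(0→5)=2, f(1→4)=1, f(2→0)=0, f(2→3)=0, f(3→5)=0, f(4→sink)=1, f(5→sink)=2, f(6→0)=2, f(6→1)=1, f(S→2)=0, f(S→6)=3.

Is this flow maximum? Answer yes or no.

No

Residual path S→2→0→5→sink has bottleneck 2 > 0.
Pushing 2 along it raises the flow to 5, so the given flow is not maximum.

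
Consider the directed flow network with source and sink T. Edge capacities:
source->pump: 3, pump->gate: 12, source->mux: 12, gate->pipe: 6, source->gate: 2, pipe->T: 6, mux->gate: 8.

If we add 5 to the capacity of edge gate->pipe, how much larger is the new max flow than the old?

Original max flow = 6.
Even with extra capacity on gate->pipe, another cut of capacity 6 remains binding.
New max flow = 6. Increase = 0.

0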